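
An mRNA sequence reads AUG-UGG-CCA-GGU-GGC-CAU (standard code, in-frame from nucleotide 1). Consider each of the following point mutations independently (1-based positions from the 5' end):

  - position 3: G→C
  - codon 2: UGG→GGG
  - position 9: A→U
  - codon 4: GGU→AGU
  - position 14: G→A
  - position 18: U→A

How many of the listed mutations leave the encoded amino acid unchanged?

1

Codon 1: AUG (Met) → AUC (Ile) — missense.
Codon 2: UGG (Trp) → GGG (Gly) — missense.
Codon 3: CCA (Pro) → CCU (Pro) — synonymous.
Codon 4: GGU (Gly) → AGU (Ser) — missense.
Codon 5: GGC (Gly) → GAC (Asp) — missense.
Codon 6: CAU (His) → CAA (Gln) — missense.
Synonymous: 1 of 6.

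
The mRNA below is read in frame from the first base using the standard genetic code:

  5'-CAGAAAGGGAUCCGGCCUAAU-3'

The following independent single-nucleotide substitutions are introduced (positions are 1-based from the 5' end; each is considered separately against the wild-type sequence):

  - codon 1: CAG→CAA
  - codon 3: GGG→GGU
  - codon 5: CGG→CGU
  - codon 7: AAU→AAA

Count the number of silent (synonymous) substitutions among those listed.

3

Codon 1: CAG (Gln) → CAA (Gln) — synonymous.
Codon 3: GGG (Gly) → GGU (Gly) — synonymous.
Codon 5: CGG (Arg) → CGU (Arg) — synonymous.
Codon 7: AAU (Asn) → AAA (Lys) — missense.
Synonymous: 3 of 4.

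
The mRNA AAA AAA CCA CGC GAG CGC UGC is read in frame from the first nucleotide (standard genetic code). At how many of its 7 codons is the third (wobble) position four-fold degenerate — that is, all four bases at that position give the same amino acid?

3

Codon 1 AAA (Lys): third position 2-fold.
Codon 2 AAA (Lys): third position 2-fold.
Codon 3 CCA (Pro): third position 4-fold.
Codon 4 CGC (Arg): third position 4-fold.
Codon 5 GAG (Glu): third position 2-fold.
Codon 6 CGC (Arg): third position 4-fold.
Codon 7 UGC (Cys): third position 2-fold.
Four-fold degenerate third positions: 3.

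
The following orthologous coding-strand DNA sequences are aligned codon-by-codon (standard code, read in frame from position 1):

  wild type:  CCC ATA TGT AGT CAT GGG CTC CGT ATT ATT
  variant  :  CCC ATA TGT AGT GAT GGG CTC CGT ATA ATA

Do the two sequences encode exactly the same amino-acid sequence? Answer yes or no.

Codon 1: CCC Pro / CCC Pro — identical.
Codon 2: ATA Ile / ATA Ile — identical.
Codon 3: TGT Cys / TGT Cys — identical.
Codon 4: AGT Ser / AGT Ser — identical.
Codon 5: CAT His / GAT Asp — nonsynonymous.
Codon 6: GGG Gly / GGG Gly — identical.
Codon 7: CTC Leu / CTC Leu — identical.
Codon 8: CGT Arg / CGT Arg — identical.
Codon 9: ATT Ile / ATA Ile — synonymous.
Codon 10: ATT Ile / ATA Ile — synonymous.
Nonsynonymous differences: 1 → different protein.

no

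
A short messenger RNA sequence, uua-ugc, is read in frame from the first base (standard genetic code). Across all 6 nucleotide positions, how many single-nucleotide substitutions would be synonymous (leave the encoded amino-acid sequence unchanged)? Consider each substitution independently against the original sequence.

3

Codon 1 (UUA, Leu): 2 synonymous substitutions.
Codon 2 (UGC, Cys): 1 synonymous substitution.
Total: 2 + 1 = 3.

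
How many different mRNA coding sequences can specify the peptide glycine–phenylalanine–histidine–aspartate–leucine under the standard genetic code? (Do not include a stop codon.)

192

Gly: 4 codons.
Phe: 2 codons.
His: 2 codons.
Asp: 2 codons.
Leu: 6 codons.
4 × 2 × 2 × 2 × 6 = 192.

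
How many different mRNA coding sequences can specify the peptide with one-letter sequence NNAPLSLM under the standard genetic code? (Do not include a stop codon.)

Asn: 2 codons.
Asn: 2 codons.
Ala: 4 codons.
Pro: 4 codons.
Leu: 6 codons.
Ser: 6 codons.
Leu: 6 codons.
Met: 1 codon.
2 × 2 × 4 × 4 × 6 × 6 × 6 × 1 = 13824.

13824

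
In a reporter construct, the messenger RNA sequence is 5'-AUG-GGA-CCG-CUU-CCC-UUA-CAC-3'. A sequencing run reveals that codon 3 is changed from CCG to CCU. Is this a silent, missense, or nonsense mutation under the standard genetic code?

silent

Position 9 falls in codon 3: CCG → Pro.
After the substitution the codon is CCU → Pro.
Both encode Pro, so the change is synonymous.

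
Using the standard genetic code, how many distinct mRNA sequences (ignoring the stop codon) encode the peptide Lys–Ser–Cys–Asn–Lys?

96

Lys: 2 codons.
Ser: 6 codons.
Cys: 2 codons.
Asn: 2 codons.
Lys: 2 codons.
2 × 6 × 2 × 2 × 2 = 96.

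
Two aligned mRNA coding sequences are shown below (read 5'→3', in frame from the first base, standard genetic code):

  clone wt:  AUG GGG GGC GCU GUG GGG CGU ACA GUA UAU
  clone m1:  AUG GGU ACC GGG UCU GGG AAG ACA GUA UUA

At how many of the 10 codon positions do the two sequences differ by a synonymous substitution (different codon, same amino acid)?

1

Codon 1: AUG Met / AUG Met — identical.
Codon 2: GGG Gly / GGU Gly — synonymous.
Codon 3: GGC Gly / ACC Thr — nonsynonymous.
Codon 4: GCU Ala / GGG Gly — nonsynonymous.
Codon 5: GUG Val / UCU Ser — nonsynonymous.
Codon 6: GGG Gly / GGG Gly — identical.
Codon 7: CGU Arg / AAG Lys — nonsynonymous.
Codon 8: ACA Thr / ACA Thr — identical.
Codon 9: GUA Val / GUA Val — identical.
Codon 10: UAU Tyr / UUA Leu — nonsynonymous.
Synonymous differences: 1.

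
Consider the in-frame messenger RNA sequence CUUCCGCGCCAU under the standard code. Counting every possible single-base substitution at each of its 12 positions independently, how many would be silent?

Codon 1 (CUU, Leu): 3 synonymous substitutions.
Codon 2 (CCG, Pro): 3 synonymous substitutions.
Codon 3 (CGC, Arg): 3 synonymous substitutions.
Codon 4 (CAU, His): 1 synonymous substitution.
Total: 3 + 3 + 3 + 1 = 10.

10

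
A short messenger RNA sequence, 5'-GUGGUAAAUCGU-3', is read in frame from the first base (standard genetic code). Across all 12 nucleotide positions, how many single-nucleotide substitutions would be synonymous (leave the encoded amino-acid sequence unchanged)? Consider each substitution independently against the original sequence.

Codon 1 (GUG, Val): 3 synonymous substitutions.
Codon 2 (GUA, Val): 3 synonymous substitutions.
Codon 3 (AAU, Asn): 1 synonymous substitution.
Codon 4 (CGU, Arg): 3 synonymous substitutions.
Total: 3 + 3 + 1 + 3 = 10.

10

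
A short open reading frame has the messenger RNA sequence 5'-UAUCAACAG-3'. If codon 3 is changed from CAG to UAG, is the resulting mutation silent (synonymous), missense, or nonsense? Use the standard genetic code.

Position 7 falls in codon 3: CAG → Gln.
After the substitution the codon is UAG → Stop.
The new codon is a stop codon, so this is a nonsense mutation.

nonsense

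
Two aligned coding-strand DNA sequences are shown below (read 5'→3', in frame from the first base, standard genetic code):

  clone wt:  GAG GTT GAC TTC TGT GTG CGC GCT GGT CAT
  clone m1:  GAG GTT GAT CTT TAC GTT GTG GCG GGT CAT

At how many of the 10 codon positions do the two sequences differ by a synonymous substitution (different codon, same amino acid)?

Codon 1: GAG Glu / GAG Glu — identical.
Codon 2: GTT Val / GTT Val — identical.
Codon 3: GAC Asp / GAT Asp — synonymous.
Codon 4: TTC Phe / CTT Leu — nonsynonymous.
Codon 5: TGT Cys / TAC Tyr — nonsynonymous.
Codon 6: GTG Val / GTT Val — synonymous.
Codon 7: CGC Arg / GTG Val — nonsynonymous.
Codon 8: GCT Ala / GCG Ala — synonymous.
Codon 9: GGT Gly / GGT Gly — identical.
Codon 10: CAT His / CAT His — identical.
Synonymous differences: 3.

3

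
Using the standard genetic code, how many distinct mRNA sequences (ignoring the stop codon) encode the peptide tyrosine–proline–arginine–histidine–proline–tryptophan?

Tyr: 2 codons.
Pro: 4 codons.
Arg: 6 codons.
His: 2 codons.
Pro: 4 codons.
Trp: 1 codon.
2 × 4 × 6 × 2 × 4 × 1 = 384.

384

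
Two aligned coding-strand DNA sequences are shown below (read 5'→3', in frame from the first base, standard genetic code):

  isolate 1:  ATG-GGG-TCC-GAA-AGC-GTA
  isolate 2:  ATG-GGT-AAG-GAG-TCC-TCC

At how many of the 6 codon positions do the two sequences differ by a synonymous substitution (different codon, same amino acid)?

3

Codon 1: ATG Met / ATG Met — identical.
Codon 2: GGG Gly / GGT Gly — synonymous.
Codon 3: TCC Ser / AAG Lys — nonsynonymous.
Codon 4: GAA Glu / GAG Glu — synonymous.
Codon 5: AGC Ser / TCC Ser — synonymous.
Codon 6: GTA Val / TCC Ser — nonsynonymous.
Synonymous differences: 3.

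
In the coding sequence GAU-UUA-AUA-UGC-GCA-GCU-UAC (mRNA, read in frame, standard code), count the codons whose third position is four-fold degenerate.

2

Codon 1 GAU (Asp): third position 2-fold.
Codon 2 UUA (Leu): third position 2-fold.
Codon 3 AUA (Ile): third position 3-fold.
Codon 4 UGC (Cys): third position 2-fold.
Codon 5 GCA (Ala): third position 4-fold.
Codon 6 GCU (Ala): third position 4-fold.
Codon 7 UAC (Tyr): third position 2-fold.
Four-fold degenerate third positions: 2.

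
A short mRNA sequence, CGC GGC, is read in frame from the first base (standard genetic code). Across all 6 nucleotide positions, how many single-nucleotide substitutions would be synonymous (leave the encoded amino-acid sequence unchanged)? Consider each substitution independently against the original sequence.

Codon 1 (CGC, Arg): 3 synonymous substitutions.
Codon 2 (GGC, Gly): 3 synonymous substitutions.
Total: 3 + 3 = 6.

6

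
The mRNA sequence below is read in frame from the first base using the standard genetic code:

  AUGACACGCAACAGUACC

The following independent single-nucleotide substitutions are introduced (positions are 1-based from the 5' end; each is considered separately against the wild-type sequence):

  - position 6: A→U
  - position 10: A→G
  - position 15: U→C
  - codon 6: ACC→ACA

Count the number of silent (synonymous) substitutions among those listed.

3

Codon 2: ACA (Thr) → ACU (Thr) — synonymous.
Codon 4: AAC (Asn) → GAC (Asp) — missense.
Codon 5: AGU (Ser) → AGC (Ser) — synonymous.
Codon 6: ACC (Thr) → ACA (Thr) — synonymous.
Synonymous: 3 of 4.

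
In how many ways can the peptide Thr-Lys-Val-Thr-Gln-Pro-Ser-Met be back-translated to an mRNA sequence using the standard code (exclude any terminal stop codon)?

6144

Thr: 4 codons.
Lys: 2 codons.
Val: 4 codons.
Thr: 4 codons.
Gln: 2 codons.
Pro: 4 codons.
Ser: 6 codons.
Met: 1 codon.
4 × 2 × 4 × 4 × 2 × 4 × 6 × 1 = 6144.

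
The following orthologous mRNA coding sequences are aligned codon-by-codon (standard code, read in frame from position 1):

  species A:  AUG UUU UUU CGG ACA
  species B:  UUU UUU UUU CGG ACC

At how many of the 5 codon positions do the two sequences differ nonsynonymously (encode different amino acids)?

1

Codon 1: AUG Met / UUU Phe — nonsynonymous.
Codon 2: UUU Phe / UUU Phe — identical.
Codon 3: UUU Phe / UUU Phe — identical.
Codon 4: CGG Arg / CGG Arg — identical.
Codon 5: ACA Thr / ACC Thr — synonymous.
Nonsynonymous differences: 1.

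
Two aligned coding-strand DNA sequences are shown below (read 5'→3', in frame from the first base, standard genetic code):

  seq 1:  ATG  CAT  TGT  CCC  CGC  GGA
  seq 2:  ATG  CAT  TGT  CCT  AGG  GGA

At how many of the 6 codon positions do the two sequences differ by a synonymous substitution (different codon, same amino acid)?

2

Codon 1: ATG Met / ATG Met — identical.
Codon 2: CAT His / CAT His — identical.
Codon 3: TGT Cys / TGT Cys — identical.
Codon 4: CCC Pro / CCT Pro — synonymous.
Codon 5: CGC Arg / AGG Arg — synonymous.
Codon 6: GGA Gly / GGA Gly — identical.
Synonymous differences: 2.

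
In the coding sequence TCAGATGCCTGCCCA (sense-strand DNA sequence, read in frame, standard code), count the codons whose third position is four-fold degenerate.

3

Codon 1 TCA (Ser): third position 4-fold.
Codon 2 GAT (Asp): third position 2-fold.
Codon 3 GCC (Ala): third position 4-fold.
Codon 4 TGC (Cys): third position 2-fold.
Codon 5 CCA (Pro): third position 4-fold.
Four-fold degenerate third positions: 3.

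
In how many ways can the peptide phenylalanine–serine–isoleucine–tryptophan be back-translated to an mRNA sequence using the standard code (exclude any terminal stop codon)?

Phe: 2 codons.
Ser: 6 codons.
Ile: 3 codons.
Trp: 1 codon.
2 × 6 × 3 × 1 = 36.

36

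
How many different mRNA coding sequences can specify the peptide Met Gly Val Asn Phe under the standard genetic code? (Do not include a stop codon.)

Met: 1 codon.
Gly: 4 codons.
Val: 4 codons.
Asn: 2 codons.
Phe: 2 codons.
1 × 4 × 4 × 2 × 2 = 64.

64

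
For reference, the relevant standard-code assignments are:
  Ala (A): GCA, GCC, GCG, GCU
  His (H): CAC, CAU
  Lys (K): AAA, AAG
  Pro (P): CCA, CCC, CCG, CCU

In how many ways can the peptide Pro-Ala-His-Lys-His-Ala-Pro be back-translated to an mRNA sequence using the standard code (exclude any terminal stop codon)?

Pro: 4 codons.
Ala: 4 codons.
His: 2 codons.
Lys: 2 codons.
His: 2 codons.
Ala: 4 codons.
Pro: 4 codons.
4 × 4 × 2 × 2 × 2 × 4 × 4 = 2048.

2048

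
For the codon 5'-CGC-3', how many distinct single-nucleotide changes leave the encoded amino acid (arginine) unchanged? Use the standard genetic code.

Position 1: none → 0 synonymous.
Position 2: none → 0 synonymous.
Position 3: CGT, CGA, CGG → 3 synonymous.
Total: 0 + 0 + 3 = 3.

3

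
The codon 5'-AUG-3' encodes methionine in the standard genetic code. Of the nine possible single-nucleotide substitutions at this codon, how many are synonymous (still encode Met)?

Position 1: none → 0 synonymous.
Position 2: none → 0 synonymous.
Position 3: none → 0 synonymous.
Total: 0 + 0 + 0 = 0.

0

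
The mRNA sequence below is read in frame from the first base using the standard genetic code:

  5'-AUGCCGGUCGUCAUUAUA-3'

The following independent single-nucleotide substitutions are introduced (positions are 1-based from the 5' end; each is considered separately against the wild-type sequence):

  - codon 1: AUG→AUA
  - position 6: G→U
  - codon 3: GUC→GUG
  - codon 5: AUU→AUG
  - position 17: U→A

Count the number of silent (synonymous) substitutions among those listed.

Codon 1: AUG (Met) → AUA (Ile) — missense.
Codon 2: CCG (Pro) → CCU (Pro) — synonymous.
Codon 3: GUC (Val) → GUG (Val) — synonymous.
Codon 5: AUU (Ile) → AUG (Met) — missense.
Codon 6: AUA (Ile) → AAA (Lys) — missense.
Synonymous: 2 of 5.

2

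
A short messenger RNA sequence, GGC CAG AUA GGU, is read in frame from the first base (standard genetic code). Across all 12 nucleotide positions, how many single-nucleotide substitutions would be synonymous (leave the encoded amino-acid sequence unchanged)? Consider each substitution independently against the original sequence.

Codon 1 (GGC, Gly): 3 synonymous substitutions.
Codon 2 (CAG, Gln): 1 synonymous substitution.
Codon 3 (AUA, Ile): 2 synonymous substitutions.
Codon 4 (GGU, Gly): 3 synonymous substitutions.
Total: 3 + 1 + 2 + 3 = 9.

9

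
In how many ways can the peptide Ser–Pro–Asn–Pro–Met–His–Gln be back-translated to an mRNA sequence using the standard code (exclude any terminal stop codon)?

768

Ser: 6 codons.
Pro: 4 codons.
Asn: 2 codons.
Pro: 4 codons.
Met: 1 codon.
His: 2 codons.
Gln: 2 codons.
6 × 4 × 2 × 4 × 1 × 2 × 2 = 768.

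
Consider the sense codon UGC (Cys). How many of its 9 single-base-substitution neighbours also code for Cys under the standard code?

1

Position 1: none → 0 synonymous.
Position 2: none → 0 synonymous.
Position 3: UGU → 1 synonymous.
Total: 0 + 0 + 1 = 1.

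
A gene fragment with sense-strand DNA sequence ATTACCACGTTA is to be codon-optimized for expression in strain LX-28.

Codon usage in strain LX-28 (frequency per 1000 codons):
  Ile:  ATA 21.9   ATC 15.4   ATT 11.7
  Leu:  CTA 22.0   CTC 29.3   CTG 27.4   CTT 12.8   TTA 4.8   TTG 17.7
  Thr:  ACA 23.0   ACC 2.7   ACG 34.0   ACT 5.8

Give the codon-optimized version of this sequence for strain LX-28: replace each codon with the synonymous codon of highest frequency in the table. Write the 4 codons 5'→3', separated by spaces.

ATA ACG ACG CTC

Codon 1 (Ile): best is ATA at 21.9.
Codon 2 (Thr): best is ACG at 34.0.
Codon 3 (Thr): best is ACG at 34.0.
Codon 4 (Leu): best is CTC at 29.3.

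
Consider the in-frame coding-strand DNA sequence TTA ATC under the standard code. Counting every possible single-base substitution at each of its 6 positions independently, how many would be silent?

4

Codon 1 (TTA, Leu): 2 synonymous substitutions.
Codon 2 (ATC, Ile): 2 synonymous substitutions.
Total: 2 + 2 = 4.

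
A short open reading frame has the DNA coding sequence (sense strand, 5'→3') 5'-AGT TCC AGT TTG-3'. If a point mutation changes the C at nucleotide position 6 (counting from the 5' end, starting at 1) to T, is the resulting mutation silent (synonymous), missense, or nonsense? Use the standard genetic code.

silent

Position 6 falls in codon 2: TCC → Ser.
After the substitution the codon is TCT → Ser.
Both encode Ser, so the change is synonymous.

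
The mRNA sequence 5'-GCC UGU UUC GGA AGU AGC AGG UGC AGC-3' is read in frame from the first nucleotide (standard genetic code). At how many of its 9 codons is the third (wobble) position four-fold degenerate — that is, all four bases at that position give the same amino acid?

2

Codon 1 GCC (Ala): third position 4-fold.
Codon 2 UGU (Cys): third position 2-fold.
Codon 3 UUC (Phe): third position 2-fold.
Codon 4 GGA (Gly): third position 4-fold.
Codon 5 AGU (Ser): third position 2-fold.
Codon 6 AGC (Ser): third position 2-fold.
Codon 7 AGG (Arg): third position 2-fold.
Codon 8 UGC (Cys): third position 2-fold.
Codon 9 AGC (Ser): third position 2-fold.
Four-fold degenerate third positions: 2.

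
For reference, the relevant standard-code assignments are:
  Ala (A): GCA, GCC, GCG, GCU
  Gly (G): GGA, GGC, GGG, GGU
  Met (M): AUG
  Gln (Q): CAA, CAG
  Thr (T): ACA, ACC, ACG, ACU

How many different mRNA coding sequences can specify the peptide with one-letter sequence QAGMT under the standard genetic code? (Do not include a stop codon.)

Gln: 2 codons.
Ala: 4 codons.
Gly: 4 codons.
Met: 1 codon.
Thr: 4 codons.
2 × 4 × 4 × 1 × 4 = 128.

128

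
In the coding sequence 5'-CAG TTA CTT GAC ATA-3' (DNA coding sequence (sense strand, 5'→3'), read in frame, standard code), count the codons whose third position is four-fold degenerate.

1

Codon 1 CAG (Gln): third position 2-fold.
Codon 2 TTA (Leu): third position 2-fold.
Codon 3 CTT (Leu): third position 4-fold.
Codon 4 GAC (Asp): third position 2-fold.
Codon 5 ATA (Ile): third position 3-fold.
Four-fold degenerate third positions: 1.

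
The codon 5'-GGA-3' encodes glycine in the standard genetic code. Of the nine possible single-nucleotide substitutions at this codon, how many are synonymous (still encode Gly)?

Position 1: none → 0 synonymous.
Position 2: none → 0 synonymous.
Position 3: GGU, GGC, GGG → 3 synonymous.
Total: 0 + 0 + 3 = 3.

3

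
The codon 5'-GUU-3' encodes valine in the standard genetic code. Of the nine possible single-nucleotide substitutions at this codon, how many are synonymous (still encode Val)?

Position 1: none → 0 synonymous.
Position 2: none → 0 synonymous.
Position 3: GUC, GUA, GUG → 3 synonymous.
Total: 0 + 0 + 3 = 3.

3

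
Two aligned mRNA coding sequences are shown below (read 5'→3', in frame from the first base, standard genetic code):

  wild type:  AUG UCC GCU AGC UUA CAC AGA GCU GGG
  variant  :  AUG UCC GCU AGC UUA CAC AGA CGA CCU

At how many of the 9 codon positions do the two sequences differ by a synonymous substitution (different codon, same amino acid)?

0

Codon 1: AUG Met / AUG Met — identical.
Codon 2: UCC Ser / UCC Ser — identical.
Codon 3: GCU Ala / GCU Ala — identical.
Codon 4: AGC Ser / AGC Ser — identical.
Codon 5: UUA Leu / UUA Leu — identical.
Codon 6: CAC His / CAC His — identical.
Codon 7: AGA Arg / AGA Arg — identical.
Codon 8: GCU Ala / CGA Arg — nonsynonymous.
Codon 9: GGG Gly / CCU Pro — nonsynonymous.
Synonymous differences: 0.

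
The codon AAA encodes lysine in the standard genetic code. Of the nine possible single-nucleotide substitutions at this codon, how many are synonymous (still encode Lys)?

1

Position 1: none → 0 synonymous.
Position 2: none → 0 synonymous.
Position 3: AAG → 1 synonymous.
Total: 0 + 0 + 1 = 1.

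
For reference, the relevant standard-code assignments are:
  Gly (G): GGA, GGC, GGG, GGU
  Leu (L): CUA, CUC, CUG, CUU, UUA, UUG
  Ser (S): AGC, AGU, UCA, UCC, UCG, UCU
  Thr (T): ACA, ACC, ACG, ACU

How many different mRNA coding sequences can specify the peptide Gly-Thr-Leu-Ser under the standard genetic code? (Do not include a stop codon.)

576

Gly: 4 codons.
Thr: 4 codons.
Leu: 6 codons.
Ser: 6 codons.
4 × 4 × 6 × 6 = 576.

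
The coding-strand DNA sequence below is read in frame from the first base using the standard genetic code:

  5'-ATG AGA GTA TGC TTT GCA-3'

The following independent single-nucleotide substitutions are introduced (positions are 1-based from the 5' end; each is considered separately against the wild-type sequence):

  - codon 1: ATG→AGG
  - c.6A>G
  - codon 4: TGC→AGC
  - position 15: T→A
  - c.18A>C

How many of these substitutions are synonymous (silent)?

Codon 1: ATG (Met) → AGG (Arg) — missense.
Codon 2: AGA (Arg) → AGG (Arg) — synonymous.
Codon 4: TGC (Cys) → AGC (Ser) — missense.
Codon 5: TTT (Phe) → TTA (Leu) — missense.
Codon 6: GCA (Ala) → GCC (Ala) — synonymous.
Synonymous: 2 of 5.

2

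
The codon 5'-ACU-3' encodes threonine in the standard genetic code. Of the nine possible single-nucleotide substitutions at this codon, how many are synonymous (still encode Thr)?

Position 1: none → 0 synonymous.
Position 2: none → 0 synonymous.
Position 3: ACC, ACA, ACG → 3 synonymous.
Total: 0 + 0 + 3 = 3.

3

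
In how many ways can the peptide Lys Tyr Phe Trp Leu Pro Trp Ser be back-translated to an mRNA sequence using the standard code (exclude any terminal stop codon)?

1152

Lys: 2 codons.
Tyr: 2 codons.
Phe: 2 codons.
Trp: 1 codon.
Leu: 6 codons.
Pro: 4 codons.
Trp: 1 codon.
Ser: 6 codons.
2 × 2 × 2 × 1 × 6 × 4 × 1 × 6 = 1152.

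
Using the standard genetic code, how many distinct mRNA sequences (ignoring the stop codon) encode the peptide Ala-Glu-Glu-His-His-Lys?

Ala: 4 codons.
Glu: 2 codons.
Glu: 2 codons.
His: 2 codons.
His: 2 codons.
Lys: 2 codons.
4 × 2 × 2 × 2 × 2 × 2 = 128.

128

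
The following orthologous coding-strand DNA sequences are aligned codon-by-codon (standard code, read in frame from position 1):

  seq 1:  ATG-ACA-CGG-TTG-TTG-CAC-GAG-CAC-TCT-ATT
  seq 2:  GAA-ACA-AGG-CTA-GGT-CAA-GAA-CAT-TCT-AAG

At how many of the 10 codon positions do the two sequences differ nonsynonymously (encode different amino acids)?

Codon 1: ATG Met / GAA Glu — nonsynonymous.
Codon 2: ACA Thr / ACA Thr — identical.
Codon 3: CGG Arg / AGG Arg — synonymous.
Codon 4: TTG Leu / CTA Leu — synonymous.
Codon 5: TTG Leu / GGT Gly — nonsynonymous.
Codon 6: CAC His / CAA Gln — nonsynonymous.
Codon 7: GAG Glu / GAA Glu — synonymous.
Codon 8: CAC His / CAT His — synonymous.
Codon 9: TCT Ser / TCT Ser — identical.
Codon 10: ATT Ile / AAG Lys — nonsynonymous.
Nonsynonymous differences: 4.

4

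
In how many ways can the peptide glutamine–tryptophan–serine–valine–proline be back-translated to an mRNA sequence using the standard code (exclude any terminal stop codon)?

192

Gln: 2 codons.
Trp: 1 codon.
Ser: 6 codons.
Val: 4 codons.
Pro: 4 codons.
2 × 1 × 6 × 4 × 4 = 192.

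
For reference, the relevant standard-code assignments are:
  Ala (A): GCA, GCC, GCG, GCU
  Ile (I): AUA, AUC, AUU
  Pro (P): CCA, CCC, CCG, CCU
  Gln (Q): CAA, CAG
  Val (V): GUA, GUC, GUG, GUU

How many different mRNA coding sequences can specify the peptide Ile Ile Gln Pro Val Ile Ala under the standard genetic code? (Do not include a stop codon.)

Ile: 3 codons.
Ile: 3 codons.
Gln: 2 codons.
Pro: 4 codons.
Val: 4 codons.
Ile: 3 codons.
Ala: 4 codons.
3 × 3 × 2 × 4 × 4 × 3 × 4 = 3456.

3456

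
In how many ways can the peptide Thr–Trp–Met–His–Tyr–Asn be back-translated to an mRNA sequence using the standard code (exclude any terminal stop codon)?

32

Thr: 4 codons.
Trp: 1 codon.
Met: 1 codon.
His: 2 codons.
Tyr: 2 codons.
Asn: 2 codons.
4 × 1 × 1 × 2 × 2 × 2 = 32.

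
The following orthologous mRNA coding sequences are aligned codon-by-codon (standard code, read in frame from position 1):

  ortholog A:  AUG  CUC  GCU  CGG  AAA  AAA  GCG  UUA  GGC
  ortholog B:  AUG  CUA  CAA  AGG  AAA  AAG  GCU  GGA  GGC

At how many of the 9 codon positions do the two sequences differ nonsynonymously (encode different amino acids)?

Codon 1: AUG Met / AUG Met — identical.
Codon 2: CUC Leu / CUA Leu — synonymous.
Codon 3: GCU Ala / CAA Gln — nonsynonymous.
Codon 4: CGG Arg / AGG Arg — synonymous.
Codon 5: AAA Lys / AAA Lys — identical.
Codon 6: AAA Lys / AAG Lys — synonymous.
Codon 7: GCG Ala / GCU Ala — synonymous.
Codon 8: UUA Leu / GGA Gly — nonsynonymous.
Codon 9: GGC Gly / GGC Gly — identical.
Nonsynonymous differences: 2.

2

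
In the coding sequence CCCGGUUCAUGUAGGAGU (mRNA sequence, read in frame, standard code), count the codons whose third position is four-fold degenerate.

Codon 1 CCC (Pro): third position 4-fold.
Codon 2 GGU (Gly): third position 4-fold.
Codon 3 UCA (Ser): third position 4-fold.
Codon 4 UGU (Cys): third position 2-fold.
Codon 5 AGG (Arg): third position 2-fold.
Codon 6 AGU (Ser): third position 2-fold.
Four-fold degenerate third positions: 3.

3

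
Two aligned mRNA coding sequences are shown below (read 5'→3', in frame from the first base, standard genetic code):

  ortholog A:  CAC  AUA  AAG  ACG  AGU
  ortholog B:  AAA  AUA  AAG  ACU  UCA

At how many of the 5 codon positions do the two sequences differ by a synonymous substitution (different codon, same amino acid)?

Codon 1: CAC His / AAA Lys — nonsynonymous.
Codon 2: AUA Ile / AUA Ile — identical.
Codon 3: AAG Lys / AAG Lys — identical.
Codon 4: ACG Thr / ACU Thr — synonymous.
Codon 5: AGU Ser / UCA Ser — synonymous.
Synonymous differences: 2.

2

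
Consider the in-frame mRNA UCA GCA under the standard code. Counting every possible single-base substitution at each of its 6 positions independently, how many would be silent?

Codon 1 (UCA, Ser): 3 synonymous substitutions.
Codon 2 (GCA, Ala): 3 synonymous substitutions.
Total: 3 + 3 = 6.

6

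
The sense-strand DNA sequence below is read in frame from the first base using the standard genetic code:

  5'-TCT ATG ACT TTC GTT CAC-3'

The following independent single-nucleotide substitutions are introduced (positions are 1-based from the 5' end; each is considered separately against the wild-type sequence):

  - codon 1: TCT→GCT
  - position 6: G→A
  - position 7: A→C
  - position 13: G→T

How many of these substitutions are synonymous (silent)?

Codon 1: TCT (Ser) → GCT (Ala) — missense.
Codon 2: ATG (Met) → ATA (Ile) — missense.
Codon 3: ACT (Thr) → CCT (Pro) — missense.
Codon 5: GTT (Val) → TTT (Phe) — missense.
Synonymous: 0 of 4.

0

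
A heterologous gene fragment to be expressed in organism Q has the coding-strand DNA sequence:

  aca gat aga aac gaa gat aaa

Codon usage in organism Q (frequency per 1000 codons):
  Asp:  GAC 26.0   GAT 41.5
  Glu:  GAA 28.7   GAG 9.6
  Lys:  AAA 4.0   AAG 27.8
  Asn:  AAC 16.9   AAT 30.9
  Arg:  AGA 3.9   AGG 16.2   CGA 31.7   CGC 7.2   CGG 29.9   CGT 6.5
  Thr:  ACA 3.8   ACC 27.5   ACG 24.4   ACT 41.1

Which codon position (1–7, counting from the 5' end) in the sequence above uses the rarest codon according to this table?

1

Codon 1 ACA (Thr): 3.8 per 1000.
Codon 2 GAT (Asp): 41.5 per 1000.
Codon 3 AGA (Arg): 3.9 per 1000.
Codon 4 AAC (Asn): 16.9 per 1000.
Codon 5 GAA (Glu): 28.7 per 1000.
Codon 6 GAT (Asp): 41.5 per 1000.
Codon 7 AAA (Lys): 4.0 per 1000.
Lowest frequency is 3.8 at codon 1.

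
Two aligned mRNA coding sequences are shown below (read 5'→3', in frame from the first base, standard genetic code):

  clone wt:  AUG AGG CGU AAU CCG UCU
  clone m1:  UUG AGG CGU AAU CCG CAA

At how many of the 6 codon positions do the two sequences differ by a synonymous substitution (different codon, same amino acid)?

0

Codon 1: AUG Met / UUG Leu — nonsynonymous.
Codon 2: AGG Arg / AGG Arg — identical.
Codon 3: CGU Arg / CGU Arg — identical.
Codon 4: AAU Asn / AAU Asn — identical.
Codon 5: CCG Pro / CCG Pro — identical.
Codon 6: UCU Ser / CAA Gln — nonsynonymous.
Synonymous differences: 0.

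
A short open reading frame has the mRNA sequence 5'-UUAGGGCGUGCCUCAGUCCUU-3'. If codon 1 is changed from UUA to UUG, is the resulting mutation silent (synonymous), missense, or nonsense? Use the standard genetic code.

Position 3 falls in codon 1: UUA → Leu.
After the substitution the codon is UUG → Leu.
Both encode Leu, so the change is synonymous.

silent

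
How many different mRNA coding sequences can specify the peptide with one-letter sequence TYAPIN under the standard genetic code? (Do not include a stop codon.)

Thr: 4 codons.
Tyr: 2 codons.
Ala: 4 codons.
Pro: 4 codons.
Ile: 3 codons.
Asn: 2 codons.
4 × 2 × 4 × 4 × 3 × 2 = 768.

768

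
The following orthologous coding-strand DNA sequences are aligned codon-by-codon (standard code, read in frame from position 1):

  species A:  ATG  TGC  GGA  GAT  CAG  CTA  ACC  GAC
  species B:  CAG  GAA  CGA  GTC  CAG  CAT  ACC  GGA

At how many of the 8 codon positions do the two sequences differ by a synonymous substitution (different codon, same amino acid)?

0

Codon 1: ATG Met / CAG Gln — nonsynonymous.
Codon 2: TGC Cys / GAA Glu — nonsynonymous.
Codon 3: GGA Gly / CGA Arg — nonsynonymous.
Codon 4: GAT Asp / GTC Val — nonsynonymous.
Codon 5: CAG Gln / CAG Gln — identical.
Codon 6: CTA Leu / CAT His — nonsynonymous.
Codon 7: ACC Thr / ACC Thr — identical.
Codon 8: GAC Asp / GGA Gly — nonsynonymous.
Synonymous differences: 0.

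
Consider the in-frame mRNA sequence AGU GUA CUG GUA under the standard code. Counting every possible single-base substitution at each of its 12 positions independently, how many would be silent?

11

Codon 1 (AGU, Ser): 1 synonymous substitution.
Codon 2 (GUA, Val): 3 synonymous substitutions.
Codon 3 (CUG, Leu): 4 synonymous substitutions.
Codon 4 (GUA, Val): 3 synonymous substitutions.
Total: 1 + 3 + 4 + 3 = 11.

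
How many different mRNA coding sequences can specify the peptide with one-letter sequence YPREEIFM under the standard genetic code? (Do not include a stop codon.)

Tyr: 2 codons.
Pro: 4 codons.
Arg: 6 codons.
Glu: 2 codons.
Glu: 2 codons.
Ile: 3 codons.
Phe: 2 codons.
Met: 1 codon.
2 × 4 × 6 × 2 × 2 × 3 × 2 × 1 = 1152.

1152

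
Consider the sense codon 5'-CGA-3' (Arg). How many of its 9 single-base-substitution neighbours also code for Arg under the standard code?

Position 1: AGA → 1 synonymous.
Position 2: none → 0 synonymous.
Position 3: CGU, CGC, CGG → 3 synonymous.
Total: 1 + 0 + 3 = 4.

4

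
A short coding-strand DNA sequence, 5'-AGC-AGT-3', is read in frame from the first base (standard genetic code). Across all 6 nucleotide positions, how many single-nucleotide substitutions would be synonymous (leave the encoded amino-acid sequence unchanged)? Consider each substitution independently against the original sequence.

2

Codon 1 (AGC, Ser): 1 synonymous substitution.
Codon 2 (AGT, Ser): 1 synonymous substitution.
Total: 1 + 1 = 2.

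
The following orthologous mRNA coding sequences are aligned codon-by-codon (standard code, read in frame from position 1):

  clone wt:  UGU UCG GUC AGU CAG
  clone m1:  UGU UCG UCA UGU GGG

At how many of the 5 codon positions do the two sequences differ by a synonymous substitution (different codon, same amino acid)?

0

Codon 1: UGU Cys / UGU Cys — identical.
Codon 2: UCG Ser / UCG Ser — identical.
Codon 3: GUC Val / UCA Ser — nonsynonymous.
Codon 4: AGU Ser / UGU Cys — nonsynonymous.
Codon 5: CAG Gln / GGG Gly — nonsynonymous.
Synonymous differences: 0.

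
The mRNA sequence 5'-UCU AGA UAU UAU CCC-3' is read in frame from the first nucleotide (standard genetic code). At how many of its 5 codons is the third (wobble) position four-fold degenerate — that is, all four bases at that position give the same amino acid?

Codon 1 UCU (Ser): third position 4-fold.
Codon 2 AGA (Arg): third position 2-fold.
Codon 3 UAU (Tyr): third position 2-fold.
Codon 4 UAU (Tyr): third position 2-fold.
Codon 5 CCC (Pro): third position 4-fold.
Four-fold degenerate third positions: 2.

2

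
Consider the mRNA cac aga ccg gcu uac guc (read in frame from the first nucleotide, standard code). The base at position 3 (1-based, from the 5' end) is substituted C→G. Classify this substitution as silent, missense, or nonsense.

missense

Position 3 falls in codon 1: CAC → His.
After the substitution the codon is CAG → Gln.
His ≠ Gln, so this is a missense mutation.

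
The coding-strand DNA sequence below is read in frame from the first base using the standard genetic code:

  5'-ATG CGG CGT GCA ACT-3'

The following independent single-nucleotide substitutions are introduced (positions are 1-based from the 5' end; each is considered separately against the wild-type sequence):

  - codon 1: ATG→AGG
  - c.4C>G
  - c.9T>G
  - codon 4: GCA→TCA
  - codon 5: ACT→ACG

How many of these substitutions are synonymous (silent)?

2

Codon 1: ATG (Met) → AGG (Arg) — missense.
Codon 2: CGG (Arg) → GGG (Gly) — missense.
Codon 3: CGT (Arg) → CGG (Arg) — synonymous.
Codon 4: GCA (Ala) → TCA (Ser) — missense.
Codon 5: ACT (Thr) → ACG (Thr) — synonymous.
Synonymous: 2 of 5.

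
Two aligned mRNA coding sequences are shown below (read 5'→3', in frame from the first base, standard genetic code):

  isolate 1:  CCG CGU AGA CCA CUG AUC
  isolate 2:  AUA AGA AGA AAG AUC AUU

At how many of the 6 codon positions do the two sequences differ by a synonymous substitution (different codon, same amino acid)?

Codon 1: CCG Pro / AUA Ile — nonsynonymous.
Codon 2: CGU Arg / AGA Arg — synonymous.
Codon 3: AGA Arg / AGA Arg — identical.
Codon 4: CCA Pro / AAG Lys — nonsynonymous.
Codon 5: CUG Leu / AUC Ile — nonsynonymous.
Codon 6: AUC Ile / AUU Ile — synonymous.
Synonymous differences: 2.

2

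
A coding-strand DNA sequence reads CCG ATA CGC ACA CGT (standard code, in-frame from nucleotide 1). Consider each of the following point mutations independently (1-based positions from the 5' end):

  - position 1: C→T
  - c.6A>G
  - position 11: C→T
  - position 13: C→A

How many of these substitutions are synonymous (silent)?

Codon 1: CCG (Pro) → TCG (Ser) — missense.
Codon 2: ATA (Ile) → ATG (Met) — missense.
Codon 4: ACA (Thr) → ATA (Ile) — missense.
Codon 5: CGT (Arg) → AGT (Ser) — missense.
Synonymous: 0 of 4.

0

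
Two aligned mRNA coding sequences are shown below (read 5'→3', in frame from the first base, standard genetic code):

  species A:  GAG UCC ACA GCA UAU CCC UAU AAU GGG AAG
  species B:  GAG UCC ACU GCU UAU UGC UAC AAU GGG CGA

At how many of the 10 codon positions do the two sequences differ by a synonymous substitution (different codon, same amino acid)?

Codon 1: GAG Glu / GAG Glu — identical.
Codon 2: UCC Ser / UCC Ser — identical.
Codon 3: ACA Thr / ACU Thr — synonymous.
Codon 4: GCA Ala / GCU Ala — synonymous.
Codon 5: UAU Tyr / UAU Tyr — identical.
Codon 6: CCC Pro / UGC Cys — nonsynonymous.
Codon 7: UAU Tyr / UAC Tyr — synonymous.
Codon 8: AAU Asn / AAU Asn — identical.
Codon 9: GGG Gly / GGG Gly — identical.
Codon 10: AAG Lys / CGA Arg — nonsynonymous.
Synonymous differences: 3.

3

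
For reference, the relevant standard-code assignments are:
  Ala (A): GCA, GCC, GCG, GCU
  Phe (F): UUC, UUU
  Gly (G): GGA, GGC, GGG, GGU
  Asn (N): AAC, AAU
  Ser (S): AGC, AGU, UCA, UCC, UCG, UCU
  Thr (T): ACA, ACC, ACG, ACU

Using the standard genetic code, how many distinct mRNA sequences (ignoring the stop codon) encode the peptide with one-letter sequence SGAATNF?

6144

Ser: 6 codons.
Gly: 4 codons.
Ala: 4 codons.
Ala: 4 codons.
Thr: 4 codons.
Asn: 2 codons.
Phe: 2 codons.
6 × 4 × 4 × 4 × 4 × 2 × 2 = 6144.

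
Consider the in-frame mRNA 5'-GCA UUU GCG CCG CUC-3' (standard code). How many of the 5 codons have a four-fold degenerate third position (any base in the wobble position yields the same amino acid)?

4

Codon 1 GCA (Ala): third position 4-fold.
Codon 2 UUU (Phe): third position 2-fold.
Codon 3 GCG (Ala): third position 4-fold.
Codon 4 CCG (Pro): third position 4-fold.
Codon 5 CUC (Leu): third position 4-fold.
Four-fold degenerate third positions: 4.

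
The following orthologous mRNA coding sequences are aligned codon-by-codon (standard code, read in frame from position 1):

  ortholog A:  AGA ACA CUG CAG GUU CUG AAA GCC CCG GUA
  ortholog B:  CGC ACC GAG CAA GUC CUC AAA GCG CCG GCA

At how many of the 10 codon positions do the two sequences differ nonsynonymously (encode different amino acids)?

Codon 1: AGA Arg / CGC Arg — synonymous.
Codon 2: ACA Thr / ACC Thr — synonymous.
Codon 3: CUG Leu / GAG Glu — nonsynonymous.
Codon 4: CAG Gln / CAA Gln — synonymous.
Codon 5: GUU Val / GUC Val — synonymous.
Codon 6: CUG Leu / CUC Leu — synonymous.
Codon 7: AAA Lys / AAA Lys — identical.
Codon 8: GCC Ala / GCG Ala — synonymous.
Codon 9: CCG Pro / CCG Pro — identical.
Codon 10: GUA Val / GCA Ala — nonsynonymous.
Nonsynonymous differences: 2.

2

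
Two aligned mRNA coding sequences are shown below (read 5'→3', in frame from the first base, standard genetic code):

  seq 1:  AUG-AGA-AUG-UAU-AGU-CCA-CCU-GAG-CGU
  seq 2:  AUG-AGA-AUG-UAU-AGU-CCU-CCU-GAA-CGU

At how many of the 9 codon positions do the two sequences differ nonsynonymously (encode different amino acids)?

Codon 1: AUG Met / AUG Met — identical.
Codon 2: AGA Arg / AGA Arg — identical.
Codon 3: AUG Met / AUG Met — identical.
Codon 4: UAU Tyr / UAU Tyr — identical.
Codon 5: AGU Ser / AGU Ser — identical.
Codon 6: CCA Pro / CCU Pro — synonymous.
Codon 7: CCU Pro / CCU Pro — identical.
Codon 8: GAG Glu / GAA Glu — synonymous.
Codon 9: CGU Arg / CGU Arg — identical.
Nonsynonymous differences: 0.

0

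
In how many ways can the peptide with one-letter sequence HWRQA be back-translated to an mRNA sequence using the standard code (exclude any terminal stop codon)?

96

His: 2 codons.
Trp: 1 codon.
Arg: 6 codons.
Gln: 2 codons.
Ala: 4 codons.
2 × 1 × 6 × 2 × 4 = 96.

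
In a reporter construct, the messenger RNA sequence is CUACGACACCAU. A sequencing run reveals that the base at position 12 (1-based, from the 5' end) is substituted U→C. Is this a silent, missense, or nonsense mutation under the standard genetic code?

silent

Position 12 falls in codon 4: CAU → His.
After the substitution the codon is CAC → His.
Both encode His, so the change is synonymous.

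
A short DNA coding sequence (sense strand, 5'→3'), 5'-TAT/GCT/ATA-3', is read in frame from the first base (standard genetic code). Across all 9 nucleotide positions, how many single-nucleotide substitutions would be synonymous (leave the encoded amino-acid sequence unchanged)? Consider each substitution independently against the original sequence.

6

Codon 1 (TAT, Tyr): 1 synonymous substitution.
Codon 2 (GCT, Ala): 3 synonymous substitutions.
Codon 3 (ATA, Ile): 2 synonymous substitutions.
Total: 1 + 3 + 2 = 6.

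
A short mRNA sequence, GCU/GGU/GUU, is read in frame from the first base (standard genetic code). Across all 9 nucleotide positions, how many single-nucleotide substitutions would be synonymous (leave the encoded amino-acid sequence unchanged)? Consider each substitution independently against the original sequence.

Codon 1 (GCU, Ala): 3 synonymous substitutions.
Codon 2 (GGU, Gly): 3 synonymous substitutions.
Codon 3 (GUU, Val): 3 synonymous substitutions.
Total: 3 + 3 + 3 = 9.

9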